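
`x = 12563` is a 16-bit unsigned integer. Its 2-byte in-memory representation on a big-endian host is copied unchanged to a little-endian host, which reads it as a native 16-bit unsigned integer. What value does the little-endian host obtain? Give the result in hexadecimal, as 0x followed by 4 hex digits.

12563 in 16-bit hexadecimal is 0x3113.
Stored big-endian, the bytes at ascending addresses are 31 13.
Read back as little-endian, the first byte is least significant, giving 0x1331.

0x1331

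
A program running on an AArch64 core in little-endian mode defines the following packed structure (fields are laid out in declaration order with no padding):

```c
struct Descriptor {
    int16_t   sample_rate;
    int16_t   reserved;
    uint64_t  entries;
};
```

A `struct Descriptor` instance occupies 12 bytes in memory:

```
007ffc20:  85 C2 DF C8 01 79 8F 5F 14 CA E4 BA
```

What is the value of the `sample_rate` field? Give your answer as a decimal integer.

`sample_rate` is the first field, at byte offset 0, occupying 2 bytes.
Bytes at offsets 0..1: 85 C2.
In little-endian order the low byte comes first in memory.
Reassemble most-significant byte first: C2 85 → 0xC285.
Top bit is set, so as a signed 16-bit value this is 0xC285 − 2^16 = -15739.

-15739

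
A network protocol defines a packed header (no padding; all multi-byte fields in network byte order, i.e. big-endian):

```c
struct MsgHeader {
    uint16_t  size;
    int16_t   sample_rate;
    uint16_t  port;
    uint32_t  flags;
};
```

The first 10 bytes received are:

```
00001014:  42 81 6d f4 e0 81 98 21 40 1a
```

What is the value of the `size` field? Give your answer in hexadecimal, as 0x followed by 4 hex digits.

`size` is the first field, at byte offset 0, occupying 2 bytes.
Bytes at offsets 0..1: 42 81.
Big-endian: lowest address holds the most-significant byte.
The bytes are already most-significant first: 0x4281.

0x4281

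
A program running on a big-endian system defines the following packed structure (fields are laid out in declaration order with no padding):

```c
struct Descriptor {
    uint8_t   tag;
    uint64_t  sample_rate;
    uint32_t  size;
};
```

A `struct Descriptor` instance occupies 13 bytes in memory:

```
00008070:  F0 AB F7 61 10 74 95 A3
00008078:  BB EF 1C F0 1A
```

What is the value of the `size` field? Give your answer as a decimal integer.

`size` follows `tag` (1 B), `sample_rate` (8 B), so it starts at offset 1 + 8 = 9 and occupies 4 bytes.
Bytes at offsets 9..12: EF 1C F0 1A.
Big-endian: lowest address holds the most-significant byte.
The bytes are already most-significant first: 0xEF1CF01A.
0xEF1CF01A = 4011651098.

4011651098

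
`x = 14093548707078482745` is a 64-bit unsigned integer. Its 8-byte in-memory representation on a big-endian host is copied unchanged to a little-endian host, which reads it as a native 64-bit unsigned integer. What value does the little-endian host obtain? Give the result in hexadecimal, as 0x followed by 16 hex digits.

0x392B14D6E05796C3

14093548707078482745 in 64-bit hexadecimal is 0xC39657E0D6142B39.
Stored big-endian, the bytes at ascending addresses are C3 96 57 E0 D6 14 2B 39.
Read back as little-endian, the first byte is least significant, giving 0x392B14D6E05796C3.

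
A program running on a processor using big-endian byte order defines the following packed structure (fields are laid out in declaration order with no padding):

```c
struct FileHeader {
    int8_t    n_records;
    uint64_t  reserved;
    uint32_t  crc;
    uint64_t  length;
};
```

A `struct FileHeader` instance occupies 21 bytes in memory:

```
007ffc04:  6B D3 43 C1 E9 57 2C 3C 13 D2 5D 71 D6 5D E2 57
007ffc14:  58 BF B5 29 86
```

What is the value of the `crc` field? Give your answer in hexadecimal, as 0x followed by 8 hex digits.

0xD25D71D6

`crc` follows `n_records` (1 B), `reserved` (8 B), so it starts at offset 1 + 8 = 9 and occupies 4 bytes.
Bytes at offsets 9..12: D2 5D 71 D6.
Big-endian: lowest address holds the most-significant byte.
The bytes are already most-significant first: 0xD25D71D6.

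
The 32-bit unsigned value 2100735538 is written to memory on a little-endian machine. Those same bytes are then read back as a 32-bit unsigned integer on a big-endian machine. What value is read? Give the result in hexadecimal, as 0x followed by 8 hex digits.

0x32AE367D

2100735538 in 32-bit hexadecimal is 0x7D36AE32.
Stored little-endian, the bytes at ascending addresses are 32 AE 36 7D.
Read back as big-endian, the last byte is least significant, giving 0x32AE367D.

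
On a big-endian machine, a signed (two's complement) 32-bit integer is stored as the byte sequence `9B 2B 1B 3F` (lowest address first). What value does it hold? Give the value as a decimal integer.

In big-endian order the high byte comes first in memory.
The bytes are already most-significant first: 0x9B2B1B3F.
Top bit is set, so as a signed 32-bit value this is 0x9B2B1B3F − 2^32 = -1691673793.

-1691673793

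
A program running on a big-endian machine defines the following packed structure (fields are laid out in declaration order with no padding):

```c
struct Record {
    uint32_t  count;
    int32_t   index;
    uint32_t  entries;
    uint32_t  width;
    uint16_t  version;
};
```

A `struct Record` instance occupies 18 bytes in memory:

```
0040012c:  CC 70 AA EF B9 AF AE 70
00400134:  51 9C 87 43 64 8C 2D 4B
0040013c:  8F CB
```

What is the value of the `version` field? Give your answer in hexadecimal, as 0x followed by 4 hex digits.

`version` follows `count` (4 B), `index` (4 B), `entries` (4 B), `width` (4 B), so it starts at offset 4 + 4 + 4 + 4 = 16 and occupies 2 bytes.
Bytes at offsets 16..17: 8F CB.
Big-endian: lowest address holds the most-significant byte.
The bytes are already most-significant first: 0x8FCB.

0x8FCB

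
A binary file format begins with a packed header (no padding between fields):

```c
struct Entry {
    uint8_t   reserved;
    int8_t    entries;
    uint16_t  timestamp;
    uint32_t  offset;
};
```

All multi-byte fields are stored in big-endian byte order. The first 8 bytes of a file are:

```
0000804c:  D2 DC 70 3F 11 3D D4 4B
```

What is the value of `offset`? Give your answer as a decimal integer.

289264715

`offset` follows `reserved` (1 B), `entries` (1 B), `timestamp` (2 B), so it starts at offset 1 + 1 + 2 = 4 and occupies 4 bytes.
Bytes at offsets 4..7: 11 3D D4 4B.
In big-endian order the high byte comes first in memory.
The bytes are already most-significant first: 0x113DD44B.
0x113DD44B = 289264715.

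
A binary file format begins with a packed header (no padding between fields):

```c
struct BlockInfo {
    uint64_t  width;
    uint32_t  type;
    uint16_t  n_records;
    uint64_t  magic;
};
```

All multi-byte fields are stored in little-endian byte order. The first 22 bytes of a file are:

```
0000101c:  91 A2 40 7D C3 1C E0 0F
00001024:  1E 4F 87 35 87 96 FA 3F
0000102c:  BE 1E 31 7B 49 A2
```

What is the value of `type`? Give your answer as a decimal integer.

898060062

`type` follows `width` (8 bytes), so it starts at byte offset 8 and occupies 4 bytes.
Bytes at offsets 8..11: 1E 4F 87 35.
Little-endian: lowest address holds the least-significant byte.
Reassemble most-significant byte first: 35 87 4F 1E → 0x35874F1E.
0x35874F1E = 898060062.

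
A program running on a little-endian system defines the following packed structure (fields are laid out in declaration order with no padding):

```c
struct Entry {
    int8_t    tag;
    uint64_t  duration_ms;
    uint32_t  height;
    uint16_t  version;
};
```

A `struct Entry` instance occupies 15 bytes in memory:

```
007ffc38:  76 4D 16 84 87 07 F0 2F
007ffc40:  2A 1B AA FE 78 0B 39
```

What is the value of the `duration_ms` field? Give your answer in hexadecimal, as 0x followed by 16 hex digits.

`duration_ms` follows `tag` (1 byte), so it starts at byte offset 1 and occupies 8 bytes.
Bytes at offsets 1..8: 4D 16 84 87 07 F0 2F 2A.
In little-endian order the low byte comes first in memory.
Reassemble most-significant byte first: 2A 2F F0 07 87 84 16 4D → 0x2A2FF0078784164D.

0x2A2FF0078784164D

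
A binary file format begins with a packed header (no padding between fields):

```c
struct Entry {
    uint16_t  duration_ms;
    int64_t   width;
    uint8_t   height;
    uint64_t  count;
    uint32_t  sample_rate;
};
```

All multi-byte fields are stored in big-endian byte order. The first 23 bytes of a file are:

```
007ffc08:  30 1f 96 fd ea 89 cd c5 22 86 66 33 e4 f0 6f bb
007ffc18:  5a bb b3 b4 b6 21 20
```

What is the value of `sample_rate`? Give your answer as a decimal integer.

`sample_rate` follows `duration_ms` (2 B), `width` (8 B), `height` (1 B), `count` (8 B), so it starts at offset 2 + 8 + 1 + 8 = 19 and occupies 4 bytes.
Bytes at offsets 19..22: B4 B6 21 20.
In big-endian order the high byte comes first in memory.
The bytes are already most-significant first: 0xB4B62120.
0xB4B62120 = 3031834912.

3031834912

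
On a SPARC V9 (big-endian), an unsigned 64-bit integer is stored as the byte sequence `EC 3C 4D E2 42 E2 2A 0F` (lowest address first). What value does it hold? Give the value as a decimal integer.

17022566325733698063

Big-endian stores the most-significant byte at the lowest address.
The bytes are already most-significant first: 0xEC3C4DE242E22A0F.
0xEC3C4DE242E22A0F = 17022566325733698063.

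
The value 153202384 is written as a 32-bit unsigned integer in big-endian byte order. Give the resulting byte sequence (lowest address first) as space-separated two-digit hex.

09 21 AE D0

153202384 in hexadecimal, padded to 32 bits, is 0x0921AED0.
Split into bytes (most-significant first): 09 21 AE D0.
In big-endian order the high byte comes first in memory.
So the memory order matches the most-significant-first order: 09 21 AE D0.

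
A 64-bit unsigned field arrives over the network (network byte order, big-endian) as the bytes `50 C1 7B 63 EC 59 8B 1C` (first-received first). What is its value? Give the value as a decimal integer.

5819067862636661532

Big-endian: lowest address holds the most-significant byte.
The bytes are already most-significant first: 0x50C17B63EC598B1C.
0x50C17B63EC598B1C = 5819067862636661532.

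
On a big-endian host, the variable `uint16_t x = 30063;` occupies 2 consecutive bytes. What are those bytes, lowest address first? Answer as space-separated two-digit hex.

30063 in hexadecimal, padded to 16 bits, is 0x756F.
Split into bytes (most-significant first): 75 6F.
In big-endian order the high byte comes first in memory.
So the memory order matches the most-significant-first order: 75 6F.

75 6F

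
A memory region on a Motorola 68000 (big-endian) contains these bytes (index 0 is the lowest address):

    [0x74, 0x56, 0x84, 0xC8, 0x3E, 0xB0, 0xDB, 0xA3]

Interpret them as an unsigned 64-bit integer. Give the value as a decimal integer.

8383033751976860579

Big-endian: lowest address holds the most-significant byte.
The bytes are already most-significant first: 0x745684C83EB0DBA3.
0x745684C83EB0DBA3 = 8383033751976860579.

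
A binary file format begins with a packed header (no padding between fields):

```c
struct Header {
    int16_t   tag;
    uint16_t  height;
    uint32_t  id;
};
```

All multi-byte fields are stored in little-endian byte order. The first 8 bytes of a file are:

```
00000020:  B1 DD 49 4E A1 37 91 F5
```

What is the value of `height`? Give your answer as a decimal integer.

20041

`height` follows `tag` (2 bytes), so it starts at byte offset 2 and occupies 2 bytes.
Bytes at offsets 2..3: 49 4E.
Little-endian: lowest address holds the least-significant byte.
Reassemble most-significant byte first: 4E 49 → 0x4E49.
0x4E49 = 20041.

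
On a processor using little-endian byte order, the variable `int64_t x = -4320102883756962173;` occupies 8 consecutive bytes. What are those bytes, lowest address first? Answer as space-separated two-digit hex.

Two's complement of -4320102883756962173 in 64 bits: 4320102883756962173 = 0x3BF416AF1379717D; invert → 0xC40BE950EC868E82; add 1 → 0xC40BE950EC868E83.
Split into bytes (most-significant first): C4 0B E9 50 EC 86 8E 83.
Little-endian: lowest address holds the least-significant byte.
So at ascending addresses the bytes are 83 8E 86 EC 50 E9 0B C4.

83 8E 86 EC 50 E9 0B C4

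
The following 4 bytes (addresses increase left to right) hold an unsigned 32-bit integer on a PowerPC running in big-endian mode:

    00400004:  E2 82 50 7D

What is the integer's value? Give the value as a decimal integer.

3800191101

Big-endian stores the most-significant byte at the lowest address.
The bytes are already most-significant first: 0xE282507D.
0xE282507D = 3800191101.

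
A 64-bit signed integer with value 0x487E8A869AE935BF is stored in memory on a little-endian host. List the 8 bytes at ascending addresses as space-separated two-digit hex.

Split into bytes (most-significant first): 48 7E 8A 86 9A E9 35 BF.
Little-endian: lowest address holds the least-significant byte.
So at ascending addresses the bytes are BF 35 E9 9A 86 8A 7E 48.

BF 35 E9 9A 86 8A 7E 48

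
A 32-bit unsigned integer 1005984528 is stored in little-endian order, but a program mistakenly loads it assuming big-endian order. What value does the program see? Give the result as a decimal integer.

270267963

1005984528 in 32-bit hexadecimal is 0x3BF61B10.
Stored little-endian, the bytes at ascending addresses are 10 1B F6 3B.
Read back as big-endian, the last byte is least significant, giving 0x101BF63B.
0x101BF63B = 270267963.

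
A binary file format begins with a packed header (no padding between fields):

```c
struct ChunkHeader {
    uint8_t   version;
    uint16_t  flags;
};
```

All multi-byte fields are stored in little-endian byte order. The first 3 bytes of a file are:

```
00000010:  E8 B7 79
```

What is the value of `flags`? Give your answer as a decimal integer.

`flags` follows `version` (1 byte), so it starts at byte offset 1 and occupies 2 bytes.
Bytes at offsets 1..2: B7 79.
Little-endian stores the least-significant byte at the lowest address.
Reassemble most-significant byte first: 79 B7 → 0x79B7.
0x79B7 = 31159.

31159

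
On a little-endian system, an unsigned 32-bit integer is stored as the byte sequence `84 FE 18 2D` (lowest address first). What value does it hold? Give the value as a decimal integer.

In little-endian order the low byte comes first in memory.
Reassemble most-significant byte first: 2D 18 FE 84 → 0x2D18FE84.
0x2D18FE84 = 756612740.

756612740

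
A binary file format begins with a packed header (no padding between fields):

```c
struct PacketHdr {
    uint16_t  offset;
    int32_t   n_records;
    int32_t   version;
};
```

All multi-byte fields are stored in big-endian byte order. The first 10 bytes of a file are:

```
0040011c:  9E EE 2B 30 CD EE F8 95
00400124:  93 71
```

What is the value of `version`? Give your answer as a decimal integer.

`version` follows `offset` (2 B), `n_records` (4 B), so it starts at offset 2 + 4 = 6 and occupies 4 bytes.
Bytes at offsets 6..9: F8 95 93 71.
In big-endian order the high byte comes first in memory.
The bytes are already most-significant first: 0xF8959371.
Top bit is set, so as a signed 32-bit value this is 0xF8959371 − 2^32 = -124415119.

-124415119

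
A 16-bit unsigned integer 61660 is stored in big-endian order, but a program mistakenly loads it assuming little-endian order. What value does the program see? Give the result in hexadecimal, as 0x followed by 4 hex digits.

61660 in 16-bit hexadecimal is 0xF0DC.
Stored big-endian, the bytes at ascending addresses are F0 DC.
Read back as little-endian, the first byte is least significant, giving 0xDCF0.

0xDCF0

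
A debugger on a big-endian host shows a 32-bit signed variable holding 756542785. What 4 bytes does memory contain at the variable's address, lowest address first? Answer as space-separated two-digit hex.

756542785 in hexadecimal, padded to 32 bits, is 0x2D17ED41.
Split into bytes (most-significant first): 2D 17 ED 41.
Big-endian stores the most-significant byte at the lowest address.
So the memory order matches the most-significant-first order: 2D 17 ED 41.

2D 17 ED 41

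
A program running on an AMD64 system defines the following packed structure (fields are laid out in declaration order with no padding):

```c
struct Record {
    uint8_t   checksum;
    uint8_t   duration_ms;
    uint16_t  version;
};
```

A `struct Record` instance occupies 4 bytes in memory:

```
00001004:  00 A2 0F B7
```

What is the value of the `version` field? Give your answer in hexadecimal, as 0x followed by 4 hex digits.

0xB70F

`version` follows `checksum` (1 B), `duration_ms` (1 B), so it starts at offset 1 + 1 = 2 and occupies 2 bytes.
Bytes at offsets 2..3: 0F B7.
Little-endian stores the least-significant byte at the lowest address.
Reassemble most-significant byte first: B7 0F → 0xB70F.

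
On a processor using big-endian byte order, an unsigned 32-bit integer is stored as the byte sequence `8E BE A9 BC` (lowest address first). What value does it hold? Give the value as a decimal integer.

2394859964

Big-endian: lowest address holds the most-significant byte.
The bytes are already most-significant first: 0x8EBEA9BC.
0x8EBEA9BC = 2394859964.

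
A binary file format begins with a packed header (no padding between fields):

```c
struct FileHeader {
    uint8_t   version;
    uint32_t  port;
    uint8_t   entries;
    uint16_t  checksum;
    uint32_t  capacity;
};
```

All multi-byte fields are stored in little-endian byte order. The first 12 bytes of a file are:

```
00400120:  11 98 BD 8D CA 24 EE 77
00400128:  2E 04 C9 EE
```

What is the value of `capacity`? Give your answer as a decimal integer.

4006151214

`capacity` follows `version` (1 B), `port` (4 B), `entries` (1 B), `checksum` (2 B), so it starts at offset 1 + 4 + 1 + 2 = 8 and occupies 4 bytes.
Bytes at offsets 8..11: 2E 04 C9 EE.
In little-endian order the low byte comes first in memory.
Reassemble most-significant byte first: EE C9 04 2E → 0xEEC9042E.
0xEEC9042E = 4006151214.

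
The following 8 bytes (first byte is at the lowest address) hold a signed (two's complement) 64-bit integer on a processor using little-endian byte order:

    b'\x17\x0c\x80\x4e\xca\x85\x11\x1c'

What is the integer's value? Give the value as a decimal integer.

2022544811612965911

Little-endian: lowest address holds the least-significant byte.
Reassemble most-significant byte first: 1C 11 85 CA 4E 80 0C 17 → 0x1C1185CA4E800C17.
0x1C1185CA4E800C17 = 2022544811612965911.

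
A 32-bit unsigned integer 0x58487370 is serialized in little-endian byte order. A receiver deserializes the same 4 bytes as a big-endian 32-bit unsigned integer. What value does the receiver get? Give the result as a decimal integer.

Stored little-endian, the bytes at ascending addresses are 70 73 48 58.
Read back as big-endian, the last byte is least significant, giving 0x70734858.
0x70734858 = 1886603352.

1886603352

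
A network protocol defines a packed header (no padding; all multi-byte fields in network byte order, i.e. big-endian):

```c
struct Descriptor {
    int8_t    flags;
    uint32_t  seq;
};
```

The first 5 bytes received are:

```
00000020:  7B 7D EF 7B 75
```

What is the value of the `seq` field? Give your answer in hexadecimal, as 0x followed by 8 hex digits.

0x7DEF7B75

`seq` follows `flags` (1 byte), so it starts at byte offset 1 and occupies 4 bytes.
Bytes at offsets 1..4: 7D EF 7B 75.
In big-endian order the high byte comes first in memory.
The bytes are already most-significant first: 0x7DEF7B75.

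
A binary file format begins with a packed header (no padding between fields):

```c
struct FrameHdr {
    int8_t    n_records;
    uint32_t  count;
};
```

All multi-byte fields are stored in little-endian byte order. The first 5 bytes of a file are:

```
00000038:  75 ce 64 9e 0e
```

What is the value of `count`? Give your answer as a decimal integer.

245261518

`count` follows `n_records` (1 byte), so it starts at byte offset 1 and occupies 4 bytes.
Bytes at offsets 1..4: CE 64 9E 0E.
Little-endian: lowest address holds the least-significant byte.
Reassemble most-significant byte first: 0E 9E 64 CE → 0x0E9E64CE.
0x0E9E64CE = 245261518.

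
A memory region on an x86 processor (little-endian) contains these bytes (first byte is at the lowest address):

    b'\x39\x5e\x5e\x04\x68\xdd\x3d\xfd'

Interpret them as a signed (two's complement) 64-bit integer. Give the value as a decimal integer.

Little-endian: lowest address holds the least-significant byte.
Reassemble most-significant byte first: FD 3D DD 68 04 5E 5E 39 → 0xFD3DDD68045E5E39.
Top bit is set, so as a signed 64-bit value this is 0xFD3DDD68045E5E39 − 2^64 = -198759369714803143.

-198759369714803143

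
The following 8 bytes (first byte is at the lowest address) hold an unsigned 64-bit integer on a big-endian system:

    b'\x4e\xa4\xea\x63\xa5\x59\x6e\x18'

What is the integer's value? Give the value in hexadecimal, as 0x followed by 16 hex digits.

Big-endian stores the most-significant byte at the lowest address.
The bytes are already most-significant first: 0x4EA4EA63A5596E18.

0x4EA4EA63A5596E18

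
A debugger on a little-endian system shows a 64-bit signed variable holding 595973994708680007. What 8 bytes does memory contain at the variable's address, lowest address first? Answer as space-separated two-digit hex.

595973994708680007 in hexadecimal, padded to 64 bits, is 0x08455330C9FB3D47.
Split into bytes (most-significant first): 08 45 53 30 C9 FB 3D 47.
In little-endian order the low byte comes first in memory.
So at ascending addresses the bytes are 47 3D FB C9 30 53 45 08.

47 3D FB C9 30 53 45 08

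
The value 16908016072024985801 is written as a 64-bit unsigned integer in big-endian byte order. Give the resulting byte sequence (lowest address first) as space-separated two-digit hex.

16908016072024985801 in hexadecimal, padded to 64 bits, is 0xEAA55708F5A510C9.
Split into bytes (most-significant first): EA A5 57 08 F5 A5 10 C9.
Big-endian: lowest address holds the most-significant byte.
So the memory order matches the most-significant-first order: EA A5 57 08 F5 A5 10 C9.

EA A5 57 08 F5 A5 10 C9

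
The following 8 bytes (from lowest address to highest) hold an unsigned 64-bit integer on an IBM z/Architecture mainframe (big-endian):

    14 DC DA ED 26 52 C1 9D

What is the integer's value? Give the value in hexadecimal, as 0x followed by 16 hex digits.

Big-endian: lowest address holds the most-significant byte.
The bytes are already most-significant first: 0x14DCDAED2652C19D.

0x14DCDAED2652C19D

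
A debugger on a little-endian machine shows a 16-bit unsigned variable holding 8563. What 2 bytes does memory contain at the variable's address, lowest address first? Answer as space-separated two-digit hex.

73 21

8563 in hexadecimal, padded to 16 bits, is 0x2173.
Split into bytes (most-significant first): 21 73.
Little-endian stores the least-significant byte at the lowest address.
So at ascending addresses the bytes are 73 21.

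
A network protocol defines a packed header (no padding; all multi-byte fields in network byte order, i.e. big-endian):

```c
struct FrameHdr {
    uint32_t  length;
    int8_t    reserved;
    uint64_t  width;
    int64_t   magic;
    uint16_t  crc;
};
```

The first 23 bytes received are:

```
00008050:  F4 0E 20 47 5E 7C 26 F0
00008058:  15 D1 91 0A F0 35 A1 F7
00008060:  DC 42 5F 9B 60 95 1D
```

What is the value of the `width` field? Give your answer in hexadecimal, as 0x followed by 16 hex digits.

`width` follows `length` (4 B), `reserved` (1 B), so it starts at offset 4 + 1 = 5 and occupies 8 bytes.
Bytes at offsets 5..12: 7C 26 F0 15 D1 91 0A F0.
Big-endian stores the most-significant byte at the lowest address.
The bytes are already most-significant first: 0x7C26F015D1910AF0.

0x7C26F015D1910AF0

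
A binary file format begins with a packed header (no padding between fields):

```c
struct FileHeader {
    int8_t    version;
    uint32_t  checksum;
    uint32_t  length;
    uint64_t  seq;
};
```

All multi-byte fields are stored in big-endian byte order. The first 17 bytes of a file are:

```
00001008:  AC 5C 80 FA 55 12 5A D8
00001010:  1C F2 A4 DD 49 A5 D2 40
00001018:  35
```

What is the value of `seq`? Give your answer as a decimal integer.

17484342961743478837

`seq` follows `version` (1 B), `checksum` (4 B), `length` (4 B), so it starts at offset 1 + 4 + 4 = 9 and occupies 8 bytes.
Bytes at offsets 9..16: F2 A4 DD 49 A5 D2 40 35.
In big-endian order the high byte comes first in memory.
The bytes are already most-significant first: 0xF2A4DD49A5D24035.
0xF2A4DD49A5D24035 = 17484342961743478837.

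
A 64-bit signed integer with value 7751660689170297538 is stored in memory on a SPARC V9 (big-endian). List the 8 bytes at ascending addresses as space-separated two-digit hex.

7751660689170297538 in hexadecimal, padded to 64 bits, is 0x6B936E53A55AF2C2.
Split into bytes (most-significant first): 6B 93 6E 53 A5 5A F2 C2.
In big-endian order the high byte comes first in memory.
So the memory order matches the most-significant-first order: 6B 93 6E 53 A5 5A F2 C2.

6B 93 6E 53 A5 5A F2 C2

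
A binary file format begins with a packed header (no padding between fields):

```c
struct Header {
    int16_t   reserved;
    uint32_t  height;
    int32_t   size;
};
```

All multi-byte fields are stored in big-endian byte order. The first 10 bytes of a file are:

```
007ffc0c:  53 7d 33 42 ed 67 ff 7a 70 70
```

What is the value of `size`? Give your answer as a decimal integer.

`size` follows `reserved` (2 B), `height` (4 B), so it starts at offset 2 + 4 = 6 and occupies 4 bytes.
Bytes at offsets 6..9: FF 7A 70 70.
Big-endian: lowest address holds the most-significant byte.
The bytes are already most-significant first: 0xFF7A7070.
Top bit is set, so as a signed 32-bit value this is 0xFF7A7070 − 2^32 = -8753040.

-8753040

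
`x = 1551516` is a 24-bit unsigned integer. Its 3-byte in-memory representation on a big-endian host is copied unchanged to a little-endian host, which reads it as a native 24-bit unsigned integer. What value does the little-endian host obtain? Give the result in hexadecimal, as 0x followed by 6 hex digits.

1551516 in 24-bit hexadecimal is 0x17AC9C.
Stored big-endian, the bytes at ascending addresses are 17 AC 9C.
Read back as little-endian, the first byte is least significant, giving 0x9CAC17.

0x9CAC17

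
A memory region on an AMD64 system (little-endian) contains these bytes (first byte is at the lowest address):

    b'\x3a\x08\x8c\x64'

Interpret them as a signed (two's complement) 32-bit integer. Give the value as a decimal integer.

Little-endian: lowest address holds the least-significant byte.
Reassemble most-significant byte first: 64 8C 08 3A → 0x648C083A.
0x648C083A = 1686898746.

1686898746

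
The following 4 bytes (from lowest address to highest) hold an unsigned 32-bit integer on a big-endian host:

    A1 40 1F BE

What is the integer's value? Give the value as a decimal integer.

2705334206

Big-endian: lowest address holds the most-significant byte.
The bytes are already most-significant first: 0xA1401FBE.
0xA1401FBE = 2705334206.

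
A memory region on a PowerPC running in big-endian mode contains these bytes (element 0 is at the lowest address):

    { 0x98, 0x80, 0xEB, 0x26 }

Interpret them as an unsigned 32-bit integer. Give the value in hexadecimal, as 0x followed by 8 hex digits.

0x9880EB26

Big-endian stores the most-significant byte at the lowest address.
The bytes are already most-significant first: 0x9880EB26.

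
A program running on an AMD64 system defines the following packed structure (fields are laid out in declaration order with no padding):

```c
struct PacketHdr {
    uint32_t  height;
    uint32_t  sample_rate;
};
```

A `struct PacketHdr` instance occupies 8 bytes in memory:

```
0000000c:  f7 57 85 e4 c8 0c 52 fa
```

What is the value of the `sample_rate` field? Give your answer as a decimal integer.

4199681224

`sample_rate` follows `height` (4 bytes), so it starts at byte offset 4 and occupies 4 bytes.
Bytes at offsets 4..7: C8 0C 52 FA.
Little-endian: lowest address holds the least-significant byte.
Reassemble most-significant byte first: FA 52 0C C8 → 0xFA520CC8.
0xFA520CC8 = 4199681224.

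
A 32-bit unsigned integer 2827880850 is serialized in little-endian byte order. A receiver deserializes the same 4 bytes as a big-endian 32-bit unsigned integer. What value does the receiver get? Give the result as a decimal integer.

2450099880

2827880850 in 32-bit hexadecimal is 0xA88E0992.
Stored little-endian, the bytes at ascending addresses are 92 09 8E A8.
Read back as big-endian, the last byte is least significant, giving 0x92098EA8.
0x92098EA8 = 2450099880.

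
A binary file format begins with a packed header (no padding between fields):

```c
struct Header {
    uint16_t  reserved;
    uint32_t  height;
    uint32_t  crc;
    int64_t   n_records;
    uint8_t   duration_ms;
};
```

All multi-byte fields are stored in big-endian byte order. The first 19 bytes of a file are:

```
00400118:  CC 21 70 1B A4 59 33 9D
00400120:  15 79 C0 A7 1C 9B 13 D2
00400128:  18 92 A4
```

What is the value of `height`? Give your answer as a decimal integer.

`height` follows `reserved` (2 bytes), so it starts at byte offset 2 and occupies 4 bytes.
Bytes at offsets 2..5: 70 1B A4 59.
Big-endian stores the most-significant byte at the lowest address.
The bytes are already most-significant first: 0x701BA459.
0x701BA459 = 1880859737.

1880859737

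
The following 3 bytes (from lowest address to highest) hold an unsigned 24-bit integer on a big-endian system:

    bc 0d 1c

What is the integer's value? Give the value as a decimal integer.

12324124

In big-endian order the high byte comes first in memory.
The bytes are already most-significant first: 0xBC0D1C.
0xBC0D1C = 12324124.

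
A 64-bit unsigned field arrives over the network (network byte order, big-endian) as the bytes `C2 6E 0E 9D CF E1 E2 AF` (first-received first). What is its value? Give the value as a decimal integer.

14010151561756533423

Big-endian stores the most-significant byte at the lowest address.
The bytes are already most-significant first: 0xC26E0E9DCFE1E2AF.
0xC26E0E9DCFE1E2AF = 14010151561756533423.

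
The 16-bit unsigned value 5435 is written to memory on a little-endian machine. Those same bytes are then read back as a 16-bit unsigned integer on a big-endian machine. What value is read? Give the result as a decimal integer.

15125

5435 in 16-bit hexadecimal is 0x153B.
Stored little-endian, the bytes at ascending addresses are 3B 15.
Read back as big-endian, the last byte is least significant, giving 0x3B15.
0x3B15 = 15125.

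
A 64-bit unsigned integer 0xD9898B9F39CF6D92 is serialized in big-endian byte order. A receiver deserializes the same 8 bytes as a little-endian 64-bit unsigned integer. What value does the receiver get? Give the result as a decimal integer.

10551317348395747801

Stored big-endian, the bytes at ascending addresses are D9 89 8B 9F 39 CF 6D 92.
Read back as little-endian, the first byte is least significant, giving 0x926DCF399F8B89D9.
0x926DCF399F8B89D9 = 10551317348395747801.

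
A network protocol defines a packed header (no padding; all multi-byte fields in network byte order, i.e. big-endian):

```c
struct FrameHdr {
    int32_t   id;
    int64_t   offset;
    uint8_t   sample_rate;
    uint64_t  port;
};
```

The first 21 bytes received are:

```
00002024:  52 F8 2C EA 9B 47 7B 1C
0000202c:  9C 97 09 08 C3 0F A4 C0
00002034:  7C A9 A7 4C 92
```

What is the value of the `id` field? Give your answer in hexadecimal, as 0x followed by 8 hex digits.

0x52F82CEA

`id` is the first field, at byte offset 0, occupying 4 bytes.
Bytes at offsets 0..3: 52 F8 2C EA.
Big-endian stores the most-significant byte at the lowest address.
The bytes are already most-significant first: 0x52F82CEA.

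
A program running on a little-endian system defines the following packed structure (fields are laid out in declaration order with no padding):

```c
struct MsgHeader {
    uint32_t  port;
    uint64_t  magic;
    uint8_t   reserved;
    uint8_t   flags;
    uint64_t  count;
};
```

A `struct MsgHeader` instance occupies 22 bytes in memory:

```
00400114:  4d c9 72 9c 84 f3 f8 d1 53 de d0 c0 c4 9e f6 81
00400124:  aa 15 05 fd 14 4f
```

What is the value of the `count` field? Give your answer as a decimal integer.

5698457626810679798

`count` follows `port` (4 B), `magic` (8 B), `reserved` (1 B), `flags` (1 B), so it starts at offset 4 + 8 + 1 + 1 = 14 and occupies 8 bytes.
Bytes at offsets 14..21: F6 81 AA 15 05 FD 14 4F.
Little-endian stores the least-significant byte at the lowest address.
Reassemble most-significant byte first: 4F 14 FD 05 15 AA 81 F6 → 0x4F14FD0515AA81F6.
0x4F14FD0515AA81F6 = 5698457626810679798.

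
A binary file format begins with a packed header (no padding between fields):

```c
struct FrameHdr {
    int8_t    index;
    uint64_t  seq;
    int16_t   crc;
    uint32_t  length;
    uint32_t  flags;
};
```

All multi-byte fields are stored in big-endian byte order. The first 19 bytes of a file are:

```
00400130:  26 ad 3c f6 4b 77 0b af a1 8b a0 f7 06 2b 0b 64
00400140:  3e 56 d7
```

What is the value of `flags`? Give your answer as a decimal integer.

`flags` follows `index` (1 B), `seq` (8 B), `crc` (2 B), `length` (4 B), so it starts at offset 1 + 8 + 2 + 4 = 15 and occupies 4 bytes.
Bytes at offsets 15..18: 64 3E 56 D7.
Big-endian: lowest address holds the most-significant byte.
The bytes are already most-significant first: 0x643E56D7.
0x643E56D7 = 1681807063.

1681807063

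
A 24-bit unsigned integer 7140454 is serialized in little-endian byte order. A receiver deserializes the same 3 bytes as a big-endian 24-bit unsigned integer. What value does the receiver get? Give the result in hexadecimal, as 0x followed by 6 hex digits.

0x66F46C

7140454 in 24-bit hexadecimal is 0x6CF466.
Stored little-endian, the bytes at ascending addresses are 66 F4 6C.
Read back as big-endian, the last byte is least significant, giving 0x66F46C.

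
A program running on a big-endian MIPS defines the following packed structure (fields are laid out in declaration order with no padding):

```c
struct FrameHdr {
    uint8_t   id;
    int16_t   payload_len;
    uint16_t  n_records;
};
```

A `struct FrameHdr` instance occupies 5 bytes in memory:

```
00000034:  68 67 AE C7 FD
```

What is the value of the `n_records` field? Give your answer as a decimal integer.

51197

`n_records` follows `id` (1 B), `payload_len` (2 B), so it starts at offset 1 + 2 = 3 and occupies 2 bytes.
Bytes at offsets 3..4: C7 FD.
In big-endian order the high byte comes first in memory.
The bytes are already most-significant first: 0xC7FD.
0xC7FD = 51197.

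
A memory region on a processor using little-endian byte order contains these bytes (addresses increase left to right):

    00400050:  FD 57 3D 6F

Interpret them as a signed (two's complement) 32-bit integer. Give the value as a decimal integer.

In little-endian order the low byte comes first in memory.
Reassemble most-significant byte first: 6F 3D 57 FD → 0x6F3D57FD.
0x6F3D57FD = 1866291197.

1866291197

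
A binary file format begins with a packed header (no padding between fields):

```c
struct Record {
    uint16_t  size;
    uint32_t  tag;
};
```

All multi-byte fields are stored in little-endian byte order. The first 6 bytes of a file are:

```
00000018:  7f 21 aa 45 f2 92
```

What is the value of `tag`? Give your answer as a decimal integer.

`tag` follows `size` (2 bytes), so it starts at byte offset 2 and occupies 4 bytes.
Bytes at offsets 2..5: AA 45 F2 92.
Little-endian: lowest address holds the least-significant byte.
Reassemble most-significant byte first: 92 F2 45 AA → 0x92F245AA.
0x92F245AA = 2465351082.

2465351082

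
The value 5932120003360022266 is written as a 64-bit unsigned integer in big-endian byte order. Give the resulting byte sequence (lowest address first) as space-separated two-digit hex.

5932120003360022266 in hexadecimal, padded to 64 bits, is 0x52531FB69D435EFA.
Split into bytes (most-significant first): 52 53 1F B6 9D 43 5E FA.
Big-endian stores the most-significant byte at the lowest address.
So the memory order matches the most-significant-first order: 52 53 1F B6 9D 43 5E FA.

52 53 1F B6 9D 43 5E FA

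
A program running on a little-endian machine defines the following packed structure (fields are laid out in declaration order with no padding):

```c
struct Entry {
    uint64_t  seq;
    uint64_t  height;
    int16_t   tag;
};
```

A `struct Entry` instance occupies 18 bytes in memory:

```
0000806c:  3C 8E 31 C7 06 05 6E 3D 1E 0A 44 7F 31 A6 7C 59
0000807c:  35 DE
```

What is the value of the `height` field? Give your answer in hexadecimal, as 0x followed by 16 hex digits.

0x597CA6317F440A1E

`height` follows `seq` (8 bytes), so it starts at byte offset 8 and occupies 8 bytes.
Bytes at offsets 8..15: 1E 0A 44 7F 31 A6 7C 59.
Little-endian stores the least-significant byte at the lowest address.
Reassemble most-significant byte first: 59 7C A6 31 7F 44 0A 1E → 0x597CA6317F440A1E.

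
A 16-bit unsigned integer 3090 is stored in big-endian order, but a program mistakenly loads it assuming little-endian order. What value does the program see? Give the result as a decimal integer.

4620

3090 in 16-bit hexadecimal is 0x0C12.
Stored big-endian, the bytes at ascending addresses are 0C 12.
Read back as little-endian, the first byte is least significant, giving 0x120C.
0x120C = 4620.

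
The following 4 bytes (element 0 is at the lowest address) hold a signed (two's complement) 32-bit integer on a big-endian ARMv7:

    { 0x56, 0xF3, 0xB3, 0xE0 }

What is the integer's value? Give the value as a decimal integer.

1458811872

Big-endian: lowest address holds the most-significant byte.
The bytes are already most-significant first: 0x56F3B3E0.
0x56F3B3E0 = 1458811872.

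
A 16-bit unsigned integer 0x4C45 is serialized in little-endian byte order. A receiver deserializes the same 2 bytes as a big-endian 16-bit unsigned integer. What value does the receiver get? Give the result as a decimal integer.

17740

Stored little-endian, the bytes at ascending addresses are 45 4C.
Read back as big-endian, the last byte is least significant, giving 0x454C.
0x454C = 17740.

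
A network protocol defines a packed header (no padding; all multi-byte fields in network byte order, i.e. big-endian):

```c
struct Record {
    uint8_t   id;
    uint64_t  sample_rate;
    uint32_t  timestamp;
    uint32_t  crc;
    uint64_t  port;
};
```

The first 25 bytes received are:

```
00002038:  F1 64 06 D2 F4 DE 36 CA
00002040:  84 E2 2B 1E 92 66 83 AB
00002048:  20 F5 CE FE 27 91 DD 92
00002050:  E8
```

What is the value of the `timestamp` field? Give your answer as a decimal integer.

`timestamp` follows `id` (1 B), `sample_rate` (8 B), so it starts at offset 1 + 8 = 9 and occupies 4 bytes.
Bytes at offsets 9..12: E2 2B 1E 92.
Big-endian: lowest address holds the most-significant byte.
The bytes are already most-significant first: 0xE22B1E92.
0xE22B1E92 = 3794476690.

3794476690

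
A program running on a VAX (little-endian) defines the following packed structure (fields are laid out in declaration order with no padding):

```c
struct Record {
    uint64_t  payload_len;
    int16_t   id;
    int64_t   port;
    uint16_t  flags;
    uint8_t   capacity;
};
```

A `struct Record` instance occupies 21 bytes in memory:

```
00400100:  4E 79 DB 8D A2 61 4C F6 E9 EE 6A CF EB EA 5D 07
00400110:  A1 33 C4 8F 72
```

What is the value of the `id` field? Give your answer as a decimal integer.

`id` follows `payload_len` (8 bytes), so it starts at byte offset 8 and occupies 2 bytes.
Bytes at offsets 8..9: E9 EE.
In little-endian order the low byte comes first in memory.
Reassemble most-significant byte first: EE E9 → 0xEEE9.
Top bit is set, so as a signed 16-bit value this is 0xEEE9 − 2^16 = -4375.

-4375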